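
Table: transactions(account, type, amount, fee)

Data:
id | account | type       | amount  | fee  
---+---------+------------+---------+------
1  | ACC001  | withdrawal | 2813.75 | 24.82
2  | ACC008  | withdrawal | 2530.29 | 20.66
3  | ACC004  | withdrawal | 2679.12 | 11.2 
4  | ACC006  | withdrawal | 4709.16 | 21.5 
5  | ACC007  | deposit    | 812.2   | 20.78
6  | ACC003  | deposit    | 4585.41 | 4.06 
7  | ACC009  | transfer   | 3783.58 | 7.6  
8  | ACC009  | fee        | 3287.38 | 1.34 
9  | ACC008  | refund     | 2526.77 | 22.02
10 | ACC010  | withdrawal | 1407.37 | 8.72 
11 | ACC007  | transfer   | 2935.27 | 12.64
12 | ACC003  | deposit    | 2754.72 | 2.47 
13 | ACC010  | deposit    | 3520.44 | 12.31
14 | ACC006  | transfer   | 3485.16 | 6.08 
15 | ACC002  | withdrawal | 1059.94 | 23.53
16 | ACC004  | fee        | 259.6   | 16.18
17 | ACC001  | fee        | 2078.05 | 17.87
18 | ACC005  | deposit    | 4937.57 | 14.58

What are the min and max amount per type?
SELECT type, MIN(amount), MAX(amount)
FROM transactions
GROUP BY type

Result:
  deposit: min=812.20, max=4937.57
  fee: min=259.60, max=3287.38
  refund: min=2526.77, max=2526.77
  transfer: min=2935.27, max=3783.58
  withdrawal: min=1059.94, max=4709.16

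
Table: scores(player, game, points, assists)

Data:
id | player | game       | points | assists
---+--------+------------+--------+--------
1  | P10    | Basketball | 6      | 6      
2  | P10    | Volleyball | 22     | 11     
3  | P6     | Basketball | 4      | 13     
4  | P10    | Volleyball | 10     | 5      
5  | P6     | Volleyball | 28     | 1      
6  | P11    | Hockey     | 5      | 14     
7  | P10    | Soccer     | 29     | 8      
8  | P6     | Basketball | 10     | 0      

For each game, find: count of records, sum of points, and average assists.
SELECT game,
       COUNT(*) as cnt,
       SUM(points) as total_points,
       AVG(assists) as avg_assists
FROM scores
GROUP BY game

Result:
  Basketball: 3 records, 20 total points, 6.33 avg assists
  Hockey: 1 records, 5 total points, 14.00 avg assists
  Soccer: 1 records, 29 total points, 8.00 avg assists
  Volleyball: 3 records, 60 total points, 5.67 avg assists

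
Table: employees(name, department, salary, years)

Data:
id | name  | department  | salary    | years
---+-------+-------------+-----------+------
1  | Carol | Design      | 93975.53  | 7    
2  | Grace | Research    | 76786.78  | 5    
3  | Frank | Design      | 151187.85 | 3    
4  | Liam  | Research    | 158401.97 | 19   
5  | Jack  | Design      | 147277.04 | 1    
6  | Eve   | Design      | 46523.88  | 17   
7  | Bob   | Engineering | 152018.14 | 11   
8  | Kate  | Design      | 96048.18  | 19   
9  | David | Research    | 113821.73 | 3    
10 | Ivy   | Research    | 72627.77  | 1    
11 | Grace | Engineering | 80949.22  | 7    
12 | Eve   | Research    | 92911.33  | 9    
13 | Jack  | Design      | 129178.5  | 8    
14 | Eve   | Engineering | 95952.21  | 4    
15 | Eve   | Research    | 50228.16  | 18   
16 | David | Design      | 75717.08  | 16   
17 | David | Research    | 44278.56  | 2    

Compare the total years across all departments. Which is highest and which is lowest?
SELECT department, SUM(years)
FROM employees
GROUP BY department
ORDER BY SUM(years)

All groups:
  Engineering: 22
  Research: 57
  Design: 71

Highest: Design (71)
Lowest: Engineering (22)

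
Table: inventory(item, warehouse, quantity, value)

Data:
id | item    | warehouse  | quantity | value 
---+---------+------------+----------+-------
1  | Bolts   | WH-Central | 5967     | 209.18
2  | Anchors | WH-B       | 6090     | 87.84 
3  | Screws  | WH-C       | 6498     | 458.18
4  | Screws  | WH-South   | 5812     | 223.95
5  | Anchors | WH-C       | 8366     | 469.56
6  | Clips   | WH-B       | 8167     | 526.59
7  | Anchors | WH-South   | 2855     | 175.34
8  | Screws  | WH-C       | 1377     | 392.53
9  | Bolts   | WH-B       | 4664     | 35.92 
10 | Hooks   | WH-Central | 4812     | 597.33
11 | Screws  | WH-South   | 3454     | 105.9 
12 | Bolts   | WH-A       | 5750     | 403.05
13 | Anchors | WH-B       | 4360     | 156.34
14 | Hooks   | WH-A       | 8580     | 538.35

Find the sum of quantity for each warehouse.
SELECT warehouse, SUM(quantity) as result
FROM inventory
GROUP BY warehouse

Result:
  WH-A: 14330
  WH-B: 23281
  WH-C: 16241
  WH-Central: 10779
  WH-South: 12121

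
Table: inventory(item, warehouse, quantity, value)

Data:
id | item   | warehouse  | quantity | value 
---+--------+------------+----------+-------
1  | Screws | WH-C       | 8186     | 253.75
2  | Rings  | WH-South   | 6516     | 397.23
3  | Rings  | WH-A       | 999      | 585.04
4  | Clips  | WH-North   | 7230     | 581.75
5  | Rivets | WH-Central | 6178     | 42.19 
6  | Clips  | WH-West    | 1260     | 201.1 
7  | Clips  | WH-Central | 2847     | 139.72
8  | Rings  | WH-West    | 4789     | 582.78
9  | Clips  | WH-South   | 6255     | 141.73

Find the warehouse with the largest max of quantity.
SELECT warehouse, MAX(quantity) as val
FROM inventory
GROUP BY warehouse
ORDER BY val DESC
LIMIT 1

Result: WH-C with max(quantity) = 8186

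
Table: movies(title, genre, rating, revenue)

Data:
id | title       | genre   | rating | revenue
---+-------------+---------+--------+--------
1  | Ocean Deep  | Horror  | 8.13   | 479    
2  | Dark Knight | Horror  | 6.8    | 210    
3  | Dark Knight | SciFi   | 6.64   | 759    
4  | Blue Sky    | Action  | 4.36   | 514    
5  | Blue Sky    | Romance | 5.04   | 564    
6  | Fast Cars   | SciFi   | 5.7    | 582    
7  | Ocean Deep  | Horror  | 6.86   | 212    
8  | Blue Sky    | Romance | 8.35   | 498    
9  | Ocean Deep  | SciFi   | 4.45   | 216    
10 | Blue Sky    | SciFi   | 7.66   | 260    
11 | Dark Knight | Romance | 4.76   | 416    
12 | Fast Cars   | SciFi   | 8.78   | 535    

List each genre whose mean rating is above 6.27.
SELECT genre, AVG(rating)
FROM movies
GROUP BY genre
HAVING AVG(rating) > 6.27

Result:
  Horror: avg=7.26
  SciFi: avg=6.65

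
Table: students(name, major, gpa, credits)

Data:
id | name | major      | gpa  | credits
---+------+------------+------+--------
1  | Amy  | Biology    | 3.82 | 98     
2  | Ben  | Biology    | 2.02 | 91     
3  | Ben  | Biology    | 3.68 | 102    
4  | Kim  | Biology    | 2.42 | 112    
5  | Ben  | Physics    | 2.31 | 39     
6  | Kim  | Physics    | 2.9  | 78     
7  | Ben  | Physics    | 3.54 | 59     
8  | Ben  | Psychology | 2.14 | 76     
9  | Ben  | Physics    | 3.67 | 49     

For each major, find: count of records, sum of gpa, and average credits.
SELECT major,
       COUNT(*) as cnt,
       SUM(gpa) as total_gpa,
       AVG(credits) as avg_credits
FROM students
GROUP BY major

Result:
  Biology: 4 records, 11.94 total gpa, 100.75 avg credits
  Physics: 4 records, 12.42 total gpa, 56.25 avg credits
  Psychology: 1 records, 2.14 total gpa, 76.00 avg credits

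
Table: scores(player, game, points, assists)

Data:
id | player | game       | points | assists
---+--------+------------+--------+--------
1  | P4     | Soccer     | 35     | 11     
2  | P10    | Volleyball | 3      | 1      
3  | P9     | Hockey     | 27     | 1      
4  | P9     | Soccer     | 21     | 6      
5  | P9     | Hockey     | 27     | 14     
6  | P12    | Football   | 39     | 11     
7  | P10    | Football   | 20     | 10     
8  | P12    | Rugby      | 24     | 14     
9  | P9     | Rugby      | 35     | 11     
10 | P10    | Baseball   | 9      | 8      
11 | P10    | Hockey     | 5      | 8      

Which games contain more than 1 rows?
SELECT game, COUNT(*) as cnt
FROM scores
GROUP BY game
HAVING COUNT(*) > 1

Result:
  Football: 2
  Hockey: 3
  Rugby: 2
  Soccer: 2

Note: HAVING filters groups after aggregation, WHERE filters rows before.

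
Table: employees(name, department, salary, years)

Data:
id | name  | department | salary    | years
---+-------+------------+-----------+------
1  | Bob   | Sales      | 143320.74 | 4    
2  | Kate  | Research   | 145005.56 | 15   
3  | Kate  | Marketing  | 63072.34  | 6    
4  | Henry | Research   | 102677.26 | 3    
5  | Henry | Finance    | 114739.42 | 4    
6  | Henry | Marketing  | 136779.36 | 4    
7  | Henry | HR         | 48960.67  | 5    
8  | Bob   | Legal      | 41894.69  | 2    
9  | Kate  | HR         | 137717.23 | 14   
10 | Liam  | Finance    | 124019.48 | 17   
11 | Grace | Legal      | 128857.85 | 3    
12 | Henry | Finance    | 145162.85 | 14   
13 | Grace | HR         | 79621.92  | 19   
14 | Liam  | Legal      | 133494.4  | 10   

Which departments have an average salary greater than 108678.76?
SELECT department, AVG(salary)
FROM employees
GROUP BY department
HAVING AVG(salary) > 108678.76

Result:
  Finance: avg=127973.92
  Research: avg=123841.41
  Sales: avg=143320.74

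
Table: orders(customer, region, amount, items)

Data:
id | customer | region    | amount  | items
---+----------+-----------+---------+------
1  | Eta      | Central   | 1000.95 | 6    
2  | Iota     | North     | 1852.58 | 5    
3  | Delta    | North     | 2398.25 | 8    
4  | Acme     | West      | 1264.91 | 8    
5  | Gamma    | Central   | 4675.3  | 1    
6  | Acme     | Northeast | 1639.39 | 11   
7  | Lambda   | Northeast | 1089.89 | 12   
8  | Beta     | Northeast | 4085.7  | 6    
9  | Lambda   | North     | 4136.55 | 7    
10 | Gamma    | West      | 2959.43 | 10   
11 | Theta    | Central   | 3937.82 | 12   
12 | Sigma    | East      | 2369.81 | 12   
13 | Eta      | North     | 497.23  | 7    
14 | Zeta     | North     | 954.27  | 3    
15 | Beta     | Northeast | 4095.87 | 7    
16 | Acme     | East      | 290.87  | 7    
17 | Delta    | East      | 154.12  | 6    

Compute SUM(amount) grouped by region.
SELECT region, SUM(amount) as result
FROM orders
GROUP BY region

Result:
  Central: 9614.07
  East: 2814.80
  North: 9838.88
  Northeast: 10910.85
  West: 4224.34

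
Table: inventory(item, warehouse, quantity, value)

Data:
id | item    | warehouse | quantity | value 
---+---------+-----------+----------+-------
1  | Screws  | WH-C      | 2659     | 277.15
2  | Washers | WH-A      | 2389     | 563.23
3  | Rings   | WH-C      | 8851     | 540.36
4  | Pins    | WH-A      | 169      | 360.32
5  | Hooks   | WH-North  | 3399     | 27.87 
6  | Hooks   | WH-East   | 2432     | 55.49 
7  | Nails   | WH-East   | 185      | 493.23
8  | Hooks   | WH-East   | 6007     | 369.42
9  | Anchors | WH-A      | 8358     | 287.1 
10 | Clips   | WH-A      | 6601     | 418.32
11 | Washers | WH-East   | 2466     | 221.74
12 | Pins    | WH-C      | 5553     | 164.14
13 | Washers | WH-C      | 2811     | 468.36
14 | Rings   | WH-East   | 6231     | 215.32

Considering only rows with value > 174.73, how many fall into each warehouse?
SELECT warehouse, COUNT(*)
FROM inventory
WHERE value > 174.73
GROUP BY warehouse

Note: WHERE filters rows before grouping.

Result:
  WH-A: 4
  WH-C: 3
  WH-East: 4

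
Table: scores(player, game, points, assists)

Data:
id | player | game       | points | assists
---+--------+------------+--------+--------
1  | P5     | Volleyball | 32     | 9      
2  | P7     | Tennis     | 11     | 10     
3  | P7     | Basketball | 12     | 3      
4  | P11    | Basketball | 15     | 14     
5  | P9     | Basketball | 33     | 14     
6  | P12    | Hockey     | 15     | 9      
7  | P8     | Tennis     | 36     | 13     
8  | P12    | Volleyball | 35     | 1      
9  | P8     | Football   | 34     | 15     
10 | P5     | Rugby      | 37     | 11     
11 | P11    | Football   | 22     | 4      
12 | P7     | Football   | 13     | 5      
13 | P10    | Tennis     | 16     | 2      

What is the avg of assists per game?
SELECT game, AVG(assists) as result
FROM scores
GROUP BY game

Result:
  Basketball: 10.33
  Football: 8.00
  Hockey: 9.00
  Rugby: 11.00
  Tennis: 8.33
  Volleyball: 5.00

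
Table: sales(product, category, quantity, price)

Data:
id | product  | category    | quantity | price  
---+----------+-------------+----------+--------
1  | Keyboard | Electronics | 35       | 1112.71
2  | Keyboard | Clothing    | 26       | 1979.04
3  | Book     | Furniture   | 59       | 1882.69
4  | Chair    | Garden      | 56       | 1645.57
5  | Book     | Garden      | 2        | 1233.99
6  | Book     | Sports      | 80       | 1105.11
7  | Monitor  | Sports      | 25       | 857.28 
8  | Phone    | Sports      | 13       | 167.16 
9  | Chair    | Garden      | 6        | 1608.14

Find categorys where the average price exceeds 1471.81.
SELECT category, AVG(price)
FROM sales
GROUP BY category
HAVING AVG(price) > 1471.81

Result:
  Clothing: avg=1979.04
  Furniture: avg=1882.69
  Garden: avg=1495.90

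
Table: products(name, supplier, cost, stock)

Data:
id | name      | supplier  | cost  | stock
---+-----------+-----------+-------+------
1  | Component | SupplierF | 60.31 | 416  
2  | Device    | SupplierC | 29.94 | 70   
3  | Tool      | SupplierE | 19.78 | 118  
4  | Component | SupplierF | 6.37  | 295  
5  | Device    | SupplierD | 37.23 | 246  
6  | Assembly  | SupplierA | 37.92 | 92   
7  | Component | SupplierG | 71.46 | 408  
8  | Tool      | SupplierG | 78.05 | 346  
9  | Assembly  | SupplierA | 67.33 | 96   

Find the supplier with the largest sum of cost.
SELECT supplier, SUM(cost) as val
FROM products
GROUP BY supplier
ORDER BY val DESC
LIMIT 1

Result: SupplierG with sum(cost) = 149.51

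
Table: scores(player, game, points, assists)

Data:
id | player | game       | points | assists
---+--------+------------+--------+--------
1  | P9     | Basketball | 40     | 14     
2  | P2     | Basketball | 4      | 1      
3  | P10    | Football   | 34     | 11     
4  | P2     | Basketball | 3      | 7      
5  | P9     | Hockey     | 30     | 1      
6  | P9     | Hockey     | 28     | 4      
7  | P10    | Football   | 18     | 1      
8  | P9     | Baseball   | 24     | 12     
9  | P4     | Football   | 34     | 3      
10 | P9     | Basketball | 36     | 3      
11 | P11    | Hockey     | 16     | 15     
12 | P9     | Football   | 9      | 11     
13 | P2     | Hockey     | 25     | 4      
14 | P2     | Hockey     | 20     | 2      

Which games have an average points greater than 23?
SELECT game, AVG(points)
FROM scores
GROUP BY game
HAVING AVG(points) > 23

Result:
  Baseball: avg=24.00
  Football: avg=23.75
  Hockey: avg=23.80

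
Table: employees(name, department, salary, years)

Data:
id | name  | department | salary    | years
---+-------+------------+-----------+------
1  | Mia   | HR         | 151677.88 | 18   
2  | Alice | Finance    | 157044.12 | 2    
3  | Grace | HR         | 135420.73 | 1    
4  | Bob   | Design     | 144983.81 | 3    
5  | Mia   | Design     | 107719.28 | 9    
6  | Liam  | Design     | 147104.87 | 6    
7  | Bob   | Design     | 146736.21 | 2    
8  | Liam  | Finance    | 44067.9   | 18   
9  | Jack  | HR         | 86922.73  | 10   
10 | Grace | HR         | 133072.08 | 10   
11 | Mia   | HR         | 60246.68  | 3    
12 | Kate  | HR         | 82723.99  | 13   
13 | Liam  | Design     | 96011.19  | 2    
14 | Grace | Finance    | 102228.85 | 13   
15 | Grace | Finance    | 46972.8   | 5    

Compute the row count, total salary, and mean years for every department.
SELECT department,
       COUNT(*) as cnt,
       SUM(salary) as total_salary,
       AVG(years) as avg_years
FROM employees
GROUP BY department

Result:
  Design: 5 records, 642555.36 total salary, 4.40 avg years
  Finance: 4 records, 350313.67 total salary, 9.50 avg years
  HR: 6 records, 650064.09 total salary, 9.17 avg years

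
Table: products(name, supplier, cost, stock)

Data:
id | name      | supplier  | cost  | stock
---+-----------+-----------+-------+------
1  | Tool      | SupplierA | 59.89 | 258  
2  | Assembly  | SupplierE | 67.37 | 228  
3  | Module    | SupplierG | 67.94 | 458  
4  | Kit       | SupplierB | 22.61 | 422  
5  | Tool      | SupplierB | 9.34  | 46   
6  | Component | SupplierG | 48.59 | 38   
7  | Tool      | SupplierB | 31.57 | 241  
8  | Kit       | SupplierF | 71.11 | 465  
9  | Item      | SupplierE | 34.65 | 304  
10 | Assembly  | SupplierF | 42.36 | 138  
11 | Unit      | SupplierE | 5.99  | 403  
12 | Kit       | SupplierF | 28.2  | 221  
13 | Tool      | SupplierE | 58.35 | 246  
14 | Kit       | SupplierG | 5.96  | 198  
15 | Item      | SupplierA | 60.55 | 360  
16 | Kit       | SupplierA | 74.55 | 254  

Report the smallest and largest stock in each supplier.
SELECT supplier, MIN(stock), MAX(stock)
FROM products
GROUP BY supplier

Result:
  SupplierA: min=254, max=360
  SupplierB: min=46, max=422
  SupplierE: min=228, max=403
  SupplierF: min=138, max=465
  SupplierG: min=38, max=458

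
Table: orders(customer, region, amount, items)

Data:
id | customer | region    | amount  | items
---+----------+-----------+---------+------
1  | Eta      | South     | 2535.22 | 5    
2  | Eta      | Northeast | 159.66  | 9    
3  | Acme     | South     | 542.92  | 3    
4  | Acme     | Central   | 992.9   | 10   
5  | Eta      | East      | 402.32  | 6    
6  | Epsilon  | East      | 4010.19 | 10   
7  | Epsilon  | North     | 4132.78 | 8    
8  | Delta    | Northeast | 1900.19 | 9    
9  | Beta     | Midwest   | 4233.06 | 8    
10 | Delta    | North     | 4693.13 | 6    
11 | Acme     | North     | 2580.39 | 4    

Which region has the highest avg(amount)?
SELECT region, AVG(amount) as val
FROM orders
GROUP BY region
ORDER BY val DESC
LIMIT 1

Result: Midwest with avg(amount) = 4233.06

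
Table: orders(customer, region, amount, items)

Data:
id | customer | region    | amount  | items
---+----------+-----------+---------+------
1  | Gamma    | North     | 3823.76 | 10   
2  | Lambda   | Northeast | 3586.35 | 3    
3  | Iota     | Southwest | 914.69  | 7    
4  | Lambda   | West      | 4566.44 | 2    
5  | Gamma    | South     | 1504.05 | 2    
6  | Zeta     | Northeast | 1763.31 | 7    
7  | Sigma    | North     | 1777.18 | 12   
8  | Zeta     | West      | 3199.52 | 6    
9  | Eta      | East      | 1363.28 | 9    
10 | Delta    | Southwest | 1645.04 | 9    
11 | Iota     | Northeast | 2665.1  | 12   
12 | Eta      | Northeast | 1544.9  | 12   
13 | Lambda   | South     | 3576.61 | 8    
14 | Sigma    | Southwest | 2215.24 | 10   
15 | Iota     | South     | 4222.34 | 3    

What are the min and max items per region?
SELECT region, MIN(items), MAX(items)
FROM orders
GROUP BY region

Result:
  East: min=9, max=9
  North: min=10, max=12
  Northeast: min=3, max=12
  South: min=2, max=8
  Southwest: min=7, max=10
  West: min=2, max=6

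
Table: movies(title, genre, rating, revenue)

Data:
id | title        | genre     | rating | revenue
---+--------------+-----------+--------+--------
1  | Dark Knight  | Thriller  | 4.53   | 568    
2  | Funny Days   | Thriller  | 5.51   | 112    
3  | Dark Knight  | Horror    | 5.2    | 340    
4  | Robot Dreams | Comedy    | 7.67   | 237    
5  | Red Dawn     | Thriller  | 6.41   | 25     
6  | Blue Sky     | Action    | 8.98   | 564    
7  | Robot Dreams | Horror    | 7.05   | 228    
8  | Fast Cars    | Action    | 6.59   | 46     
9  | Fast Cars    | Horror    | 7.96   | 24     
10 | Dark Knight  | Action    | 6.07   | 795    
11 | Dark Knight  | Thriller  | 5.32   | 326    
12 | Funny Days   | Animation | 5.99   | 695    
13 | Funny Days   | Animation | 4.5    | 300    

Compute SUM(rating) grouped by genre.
SELECT genre, SUM(rating) as result
FROM movies
GROUP BY genre

Result:
  Action: 21.64
  Animation: 10.49
  Comedy: 7.67
  Horror: 20.21
  Thriller: 21.77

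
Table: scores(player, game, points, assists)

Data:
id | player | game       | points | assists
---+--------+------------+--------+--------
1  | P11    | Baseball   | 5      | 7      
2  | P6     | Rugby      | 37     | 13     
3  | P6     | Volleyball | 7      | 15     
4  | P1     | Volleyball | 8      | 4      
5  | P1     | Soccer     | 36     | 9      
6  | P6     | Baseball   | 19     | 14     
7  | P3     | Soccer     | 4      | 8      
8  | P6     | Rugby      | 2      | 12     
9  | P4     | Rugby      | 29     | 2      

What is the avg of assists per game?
SELECT game, AVG(assists) as result
FROM scores
GROUP BY game

Result:
  Baseball: 10.50
  Rugby: 9.00
  Soccer: 8.50
  Volleyball: 9.50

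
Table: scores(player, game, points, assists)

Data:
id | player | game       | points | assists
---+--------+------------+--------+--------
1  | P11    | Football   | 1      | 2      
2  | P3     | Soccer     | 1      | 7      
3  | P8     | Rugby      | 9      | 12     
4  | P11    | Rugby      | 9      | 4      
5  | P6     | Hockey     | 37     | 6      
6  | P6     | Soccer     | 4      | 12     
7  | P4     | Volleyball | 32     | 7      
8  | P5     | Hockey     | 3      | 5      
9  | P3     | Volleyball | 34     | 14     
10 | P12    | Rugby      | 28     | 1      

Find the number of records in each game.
SELECT game, COUNT(*) as count
FROM scores
GROUP BY game

Result:
  Football: 1
  Hockey: 2
  Rugby: 3
  Soccer: 2
  Volleyball: 2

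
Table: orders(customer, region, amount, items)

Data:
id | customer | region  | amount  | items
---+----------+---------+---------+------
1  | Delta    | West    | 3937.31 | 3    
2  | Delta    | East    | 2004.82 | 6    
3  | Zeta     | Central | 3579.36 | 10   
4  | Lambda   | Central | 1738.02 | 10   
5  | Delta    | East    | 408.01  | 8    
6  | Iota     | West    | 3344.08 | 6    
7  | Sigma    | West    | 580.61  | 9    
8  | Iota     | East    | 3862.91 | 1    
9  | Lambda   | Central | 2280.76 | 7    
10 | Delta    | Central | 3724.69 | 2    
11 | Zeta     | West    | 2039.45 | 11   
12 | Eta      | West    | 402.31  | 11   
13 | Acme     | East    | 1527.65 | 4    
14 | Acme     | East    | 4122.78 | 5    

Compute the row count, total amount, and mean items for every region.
SELECT region,
       COUNT(*) as cnt,
       SUM(amount) as total_amount,
       AVG(items) as avg_items
FROM orders
GROUP BY region

Result:
  Central: 4 records, 11322.83 total amount, 7.25 avg items
  East: 5 records, 11926.17 total amount, 4.80 avg items
  West: 5 records, 10303.76 total amount, 8.00 avg items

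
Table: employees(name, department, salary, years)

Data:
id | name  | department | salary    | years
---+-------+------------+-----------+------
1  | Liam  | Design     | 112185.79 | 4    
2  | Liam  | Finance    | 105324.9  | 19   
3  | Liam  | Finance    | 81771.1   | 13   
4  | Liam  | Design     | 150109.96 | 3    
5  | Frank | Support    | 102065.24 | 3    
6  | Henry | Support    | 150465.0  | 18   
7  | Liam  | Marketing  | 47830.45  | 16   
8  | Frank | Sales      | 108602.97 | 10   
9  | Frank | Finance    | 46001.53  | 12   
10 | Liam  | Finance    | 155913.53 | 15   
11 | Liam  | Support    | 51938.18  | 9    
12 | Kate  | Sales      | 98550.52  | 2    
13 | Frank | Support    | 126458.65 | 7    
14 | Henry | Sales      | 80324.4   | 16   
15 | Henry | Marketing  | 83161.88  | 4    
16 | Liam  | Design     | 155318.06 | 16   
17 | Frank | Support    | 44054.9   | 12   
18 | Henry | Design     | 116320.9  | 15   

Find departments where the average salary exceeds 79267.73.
SELECT department, AVG(salary)
FROM employees
GROUP BY department
HAVING AVG(salary) > 79267.73

Result:
  Design: avg=133483.68
  Finance: avg=97252.77
  Sales: avg=95825.96
  Support: avg=94996.39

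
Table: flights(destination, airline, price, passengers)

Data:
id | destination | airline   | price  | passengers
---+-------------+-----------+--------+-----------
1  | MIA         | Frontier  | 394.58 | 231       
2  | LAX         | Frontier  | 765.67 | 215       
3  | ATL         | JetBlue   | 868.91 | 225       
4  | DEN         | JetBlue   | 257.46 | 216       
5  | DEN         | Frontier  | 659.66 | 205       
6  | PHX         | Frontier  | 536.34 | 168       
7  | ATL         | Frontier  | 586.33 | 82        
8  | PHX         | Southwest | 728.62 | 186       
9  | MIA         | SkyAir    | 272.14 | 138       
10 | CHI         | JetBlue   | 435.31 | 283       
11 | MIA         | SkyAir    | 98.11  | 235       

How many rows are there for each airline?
SELECT airline, COUNT(*) as count
FROM flights
GROUP BY airline

Result:
  Frontier: 5
  JetBlue: 3
  SkyAir: 2
  Southwest: 1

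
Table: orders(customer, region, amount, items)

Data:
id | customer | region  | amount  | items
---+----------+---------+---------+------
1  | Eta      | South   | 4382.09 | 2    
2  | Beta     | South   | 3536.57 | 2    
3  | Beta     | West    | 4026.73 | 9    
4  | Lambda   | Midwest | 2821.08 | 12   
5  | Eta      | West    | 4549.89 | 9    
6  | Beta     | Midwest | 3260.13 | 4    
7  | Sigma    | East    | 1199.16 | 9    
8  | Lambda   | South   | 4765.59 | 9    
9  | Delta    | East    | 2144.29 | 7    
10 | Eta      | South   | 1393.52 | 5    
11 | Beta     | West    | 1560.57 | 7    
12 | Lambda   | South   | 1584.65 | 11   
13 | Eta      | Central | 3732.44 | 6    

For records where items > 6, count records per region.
SELECT region, COUNT(*)
FROM orders
WHERE items > 6
GROUP BY region

Note: WHERE filters rows before grouping.

Result:
  East: 2
  Midwest: 1
  South: 2
  West: 3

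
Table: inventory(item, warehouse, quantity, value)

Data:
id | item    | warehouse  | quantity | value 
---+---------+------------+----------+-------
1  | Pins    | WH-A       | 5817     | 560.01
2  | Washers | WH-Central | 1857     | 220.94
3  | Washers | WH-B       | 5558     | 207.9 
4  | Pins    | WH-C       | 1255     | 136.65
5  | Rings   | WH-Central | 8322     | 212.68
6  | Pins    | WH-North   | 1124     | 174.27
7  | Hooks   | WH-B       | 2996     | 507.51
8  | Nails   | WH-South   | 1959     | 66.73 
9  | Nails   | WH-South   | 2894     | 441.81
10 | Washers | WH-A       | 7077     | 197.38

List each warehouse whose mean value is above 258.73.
SELECT warehouse, AVG(value)
FROM inventory
GROUP BY warehouse
HAVING AVG(value) > 258.73

Result:
  WH-A: avg=378.70
  WH-B: avg=357.71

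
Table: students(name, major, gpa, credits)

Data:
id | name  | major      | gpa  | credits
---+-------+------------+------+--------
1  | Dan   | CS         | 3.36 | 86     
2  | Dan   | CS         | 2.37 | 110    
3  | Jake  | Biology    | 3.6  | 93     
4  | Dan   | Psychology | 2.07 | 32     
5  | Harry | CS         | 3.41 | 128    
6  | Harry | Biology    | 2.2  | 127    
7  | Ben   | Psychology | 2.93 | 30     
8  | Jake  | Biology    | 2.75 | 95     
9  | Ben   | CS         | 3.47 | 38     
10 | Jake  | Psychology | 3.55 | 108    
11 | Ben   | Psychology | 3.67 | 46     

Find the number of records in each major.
SELECT major, COUNT(*) as count
FROM students
GROUP BY major

Result:
  Biology: 3
  CS: 4
  Psychology: 4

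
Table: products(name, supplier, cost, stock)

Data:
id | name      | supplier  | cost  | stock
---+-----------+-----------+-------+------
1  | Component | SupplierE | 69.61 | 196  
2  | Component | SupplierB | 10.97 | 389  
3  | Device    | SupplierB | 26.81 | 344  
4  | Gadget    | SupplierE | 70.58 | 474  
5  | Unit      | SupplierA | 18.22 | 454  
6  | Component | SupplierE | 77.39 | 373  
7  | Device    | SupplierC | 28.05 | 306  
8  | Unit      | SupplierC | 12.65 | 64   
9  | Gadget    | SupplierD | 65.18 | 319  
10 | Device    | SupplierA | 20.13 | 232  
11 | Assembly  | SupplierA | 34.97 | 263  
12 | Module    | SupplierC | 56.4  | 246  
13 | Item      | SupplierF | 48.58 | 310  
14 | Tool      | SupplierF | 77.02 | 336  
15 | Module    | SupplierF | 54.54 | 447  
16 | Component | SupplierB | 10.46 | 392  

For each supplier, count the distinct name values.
SELECT supplier, COUNT(DISTINCT name)
FROM products
GROUP BY supplier

Result:
  SupplierA: 3 distinct
  SupplierB: 2 distinct
  SupplierC: 3 distinct
  SupplierD: 1 distinct
  SupplierE: 2 distinct
  SupplierF: 3 distinct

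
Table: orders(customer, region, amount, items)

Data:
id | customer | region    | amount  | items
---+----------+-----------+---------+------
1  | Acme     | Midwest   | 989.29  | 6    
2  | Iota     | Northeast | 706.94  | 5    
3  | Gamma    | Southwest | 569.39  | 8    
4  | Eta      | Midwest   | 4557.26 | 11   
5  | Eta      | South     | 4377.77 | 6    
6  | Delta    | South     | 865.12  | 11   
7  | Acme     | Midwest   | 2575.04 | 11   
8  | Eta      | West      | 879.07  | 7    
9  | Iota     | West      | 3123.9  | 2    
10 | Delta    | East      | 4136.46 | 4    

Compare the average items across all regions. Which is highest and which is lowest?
SELECT region, AVG(items)
FROM orders
GROUP BY region
ORDER BY AVG(items)

All groups:
  East: 4.00
  West: 4.50
  Northeast: 5.00
  Southwest: 8.00
  South: 8.50
  Midwest: 9.33

Highest: Midwest (9.33)
Lowest: East (4.00)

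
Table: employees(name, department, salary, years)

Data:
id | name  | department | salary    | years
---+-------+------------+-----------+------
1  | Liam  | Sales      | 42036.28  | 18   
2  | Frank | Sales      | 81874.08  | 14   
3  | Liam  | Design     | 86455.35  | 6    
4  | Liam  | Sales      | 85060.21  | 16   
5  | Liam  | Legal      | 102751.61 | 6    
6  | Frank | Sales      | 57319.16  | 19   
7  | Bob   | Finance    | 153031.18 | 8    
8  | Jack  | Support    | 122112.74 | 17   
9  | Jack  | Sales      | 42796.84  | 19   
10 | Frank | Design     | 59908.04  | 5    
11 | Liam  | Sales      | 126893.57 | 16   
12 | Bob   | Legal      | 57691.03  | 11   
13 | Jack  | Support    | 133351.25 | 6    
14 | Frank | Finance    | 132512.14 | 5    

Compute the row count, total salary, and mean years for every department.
SELECT department,
       COUNT(*) as cnt,
       SUM(salary) as total_salary,
       AVG(years) as avg_years
FROM employees
GROUP BY department

Result:
  Design: 2 records, 146363.39 total salary, 5.50 avg years
  Finance: 2 records, 285543.32 total salary, 6.50 avg years
  Legal: 2 records, 160442.64 total salary, 8.50 avg years
  Sales: 6 records, 435980.14 total salary, 17.00 avg years
  Support: 2 records, 255463.99 total salary, 11.50 avg years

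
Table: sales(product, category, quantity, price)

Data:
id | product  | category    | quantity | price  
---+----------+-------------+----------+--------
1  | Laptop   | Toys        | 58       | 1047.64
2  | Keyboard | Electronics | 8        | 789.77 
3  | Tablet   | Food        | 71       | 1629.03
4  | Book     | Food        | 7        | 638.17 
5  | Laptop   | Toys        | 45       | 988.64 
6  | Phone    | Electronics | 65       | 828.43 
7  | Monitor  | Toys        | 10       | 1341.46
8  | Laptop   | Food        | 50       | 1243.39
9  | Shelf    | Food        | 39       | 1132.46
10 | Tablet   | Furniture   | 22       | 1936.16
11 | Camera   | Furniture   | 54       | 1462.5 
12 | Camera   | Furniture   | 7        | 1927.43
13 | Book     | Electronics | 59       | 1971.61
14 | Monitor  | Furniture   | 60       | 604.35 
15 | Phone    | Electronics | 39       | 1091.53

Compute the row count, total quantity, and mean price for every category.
SELECT category,
       COUNT(*) as cnt,
       SUM(quantity) as total_quantity,
       AVG(price) as avg_price
FROM sales
GROUP BY category

Result:
  Electronics: 4 records, 171 total quantity, 1170.34 avg price
  Food: 4 records, 167 total quantity, 1160.76 avg price
  Furniture: 4 records, 143 total quantity, 1482.61 avg price
  Toys: 3 records, 113 total quantity, 1125.91 avg price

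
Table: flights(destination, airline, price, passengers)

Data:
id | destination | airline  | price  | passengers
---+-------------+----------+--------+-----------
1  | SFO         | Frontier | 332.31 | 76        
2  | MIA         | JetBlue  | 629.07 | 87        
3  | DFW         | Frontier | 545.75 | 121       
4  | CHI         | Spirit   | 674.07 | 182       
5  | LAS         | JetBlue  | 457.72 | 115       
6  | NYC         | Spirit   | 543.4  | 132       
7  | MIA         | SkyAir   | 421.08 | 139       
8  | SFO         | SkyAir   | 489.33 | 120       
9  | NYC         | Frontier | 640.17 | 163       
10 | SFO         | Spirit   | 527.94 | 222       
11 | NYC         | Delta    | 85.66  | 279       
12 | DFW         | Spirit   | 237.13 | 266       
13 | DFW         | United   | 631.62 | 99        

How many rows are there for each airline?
SELECT airline, COUNT(*) as count
FROM flights
GROUP BY airline

Result:
  Delta: 1
  Frontier: 3
  JetBlue: 2
  SkyAir: 2
  Spirit: 4
  United: 1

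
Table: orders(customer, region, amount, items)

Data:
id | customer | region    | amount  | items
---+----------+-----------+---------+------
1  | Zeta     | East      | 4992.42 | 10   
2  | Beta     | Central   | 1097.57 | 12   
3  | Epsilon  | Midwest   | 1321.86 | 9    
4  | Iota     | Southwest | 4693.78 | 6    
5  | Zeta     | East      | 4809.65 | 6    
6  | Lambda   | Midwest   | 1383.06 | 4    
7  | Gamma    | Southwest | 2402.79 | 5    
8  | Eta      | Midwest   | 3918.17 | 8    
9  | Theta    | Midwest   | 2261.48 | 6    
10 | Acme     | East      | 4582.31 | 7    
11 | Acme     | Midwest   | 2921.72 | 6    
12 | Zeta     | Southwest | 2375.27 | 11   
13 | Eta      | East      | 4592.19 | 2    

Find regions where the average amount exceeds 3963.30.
SELECT region, AVG(amount)
FROM orders
GROUP BY region
HAVING AVG(amount) > 3963.30

Result:
  East: avg=4744.14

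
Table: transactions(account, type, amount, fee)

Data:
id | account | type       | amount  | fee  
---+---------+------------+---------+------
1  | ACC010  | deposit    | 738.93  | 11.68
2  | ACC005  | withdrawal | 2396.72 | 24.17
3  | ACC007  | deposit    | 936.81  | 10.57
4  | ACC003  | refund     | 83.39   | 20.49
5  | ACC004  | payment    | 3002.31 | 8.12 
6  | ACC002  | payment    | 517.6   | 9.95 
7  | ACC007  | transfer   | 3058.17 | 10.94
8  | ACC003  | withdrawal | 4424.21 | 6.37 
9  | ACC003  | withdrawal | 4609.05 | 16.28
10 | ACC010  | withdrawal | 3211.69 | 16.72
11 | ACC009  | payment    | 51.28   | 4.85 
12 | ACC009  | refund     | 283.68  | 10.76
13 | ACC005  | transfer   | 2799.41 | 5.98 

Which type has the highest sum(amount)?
SELECT type, SUM(amount) as val
FROM transactions
GROUP BY type
ORDER BY val DESC
LIMIT 1

Result: withdrawal with sum(amount) = 14641.67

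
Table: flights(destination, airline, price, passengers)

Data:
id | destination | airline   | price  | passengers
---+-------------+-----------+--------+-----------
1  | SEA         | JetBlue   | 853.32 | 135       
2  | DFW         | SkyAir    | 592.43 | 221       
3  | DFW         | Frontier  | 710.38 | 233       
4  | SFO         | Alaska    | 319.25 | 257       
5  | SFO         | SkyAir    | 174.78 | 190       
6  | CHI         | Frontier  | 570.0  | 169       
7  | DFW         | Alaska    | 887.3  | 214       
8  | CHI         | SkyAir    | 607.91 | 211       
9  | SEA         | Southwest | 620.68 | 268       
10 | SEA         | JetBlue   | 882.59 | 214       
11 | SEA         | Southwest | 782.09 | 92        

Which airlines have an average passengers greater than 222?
SELECT airline, AVG(passengers)
FROM flights
GROUP BY airline
HAVING AVG(passengers) > 222

Result:
  Alaska: avg=235.50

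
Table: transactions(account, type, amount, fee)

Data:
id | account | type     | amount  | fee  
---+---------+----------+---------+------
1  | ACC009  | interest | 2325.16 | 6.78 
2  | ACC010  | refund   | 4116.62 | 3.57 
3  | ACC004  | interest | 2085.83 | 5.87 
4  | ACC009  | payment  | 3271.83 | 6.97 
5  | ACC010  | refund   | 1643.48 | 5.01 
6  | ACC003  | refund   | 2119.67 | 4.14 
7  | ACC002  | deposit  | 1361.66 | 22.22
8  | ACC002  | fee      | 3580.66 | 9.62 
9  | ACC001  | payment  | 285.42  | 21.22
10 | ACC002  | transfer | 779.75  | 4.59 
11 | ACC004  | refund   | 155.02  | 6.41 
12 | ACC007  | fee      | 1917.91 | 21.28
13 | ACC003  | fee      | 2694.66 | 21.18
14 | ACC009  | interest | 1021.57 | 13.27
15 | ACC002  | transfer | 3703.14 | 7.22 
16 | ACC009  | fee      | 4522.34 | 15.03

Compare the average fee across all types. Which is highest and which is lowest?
SELECT type, AVG(fee)
FROM transactions
GROUP BY type
ORDER BY AVG(fee)

All groups:
  refund: 4.78
  transfer: 5.91
  interest: 8.64
  payment: 14.10
  fee: 16.78
  deposit: 22.22

Highest: deposit (22.22)
Lowest: refund (4.78)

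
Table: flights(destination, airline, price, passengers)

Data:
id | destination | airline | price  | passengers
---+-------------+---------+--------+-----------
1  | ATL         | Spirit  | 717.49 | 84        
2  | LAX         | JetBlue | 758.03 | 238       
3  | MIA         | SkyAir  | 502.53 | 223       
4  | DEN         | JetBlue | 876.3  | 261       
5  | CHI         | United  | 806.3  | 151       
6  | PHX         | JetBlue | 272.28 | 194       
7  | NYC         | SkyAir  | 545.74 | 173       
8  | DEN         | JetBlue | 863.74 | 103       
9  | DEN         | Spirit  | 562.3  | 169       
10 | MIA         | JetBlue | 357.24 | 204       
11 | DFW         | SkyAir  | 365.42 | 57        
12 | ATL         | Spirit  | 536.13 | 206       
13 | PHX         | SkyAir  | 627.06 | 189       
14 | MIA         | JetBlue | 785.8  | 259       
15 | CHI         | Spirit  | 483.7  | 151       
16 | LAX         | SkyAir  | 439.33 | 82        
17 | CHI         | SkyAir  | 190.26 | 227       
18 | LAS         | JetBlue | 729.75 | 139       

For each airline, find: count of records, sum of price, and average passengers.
SELECT airline,
       COUNT(*) as cnt,
       SUM(price) as total_price,
       AVG(passengers) as avg_passengers
FROM flights
GROUP BY airline

Result:
  JetBlue: 7 records, 4643.14 total price, 199.71 avg passengers
  SkyAir: 6 records, 2670.34 total price, 158.50 avg passengers
  Spirit: 4 records, 2299.62 total price, 152.50 avg passengers
  United: 1 records, 806.30 total price, 151.00 avg passengers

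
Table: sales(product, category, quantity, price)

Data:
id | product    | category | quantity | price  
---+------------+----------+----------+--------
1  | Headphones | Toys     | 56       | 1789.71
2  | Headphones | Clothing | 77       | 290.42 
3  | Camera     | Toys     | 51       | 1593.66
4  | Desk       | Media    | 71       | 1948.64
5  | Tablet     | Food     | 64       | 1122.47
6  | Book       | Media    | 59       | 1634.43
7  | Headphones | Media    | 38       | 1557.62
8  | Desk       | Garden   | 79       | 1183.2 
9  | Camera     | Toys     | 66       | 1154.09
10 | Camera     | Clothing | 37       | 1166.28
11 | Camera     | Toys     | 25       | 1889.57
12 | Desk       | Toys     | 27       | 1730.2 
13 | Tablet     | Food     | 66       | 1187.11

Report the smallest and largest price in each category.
SELECT category, MIN(price), MAX(price)
FROM sales
GROUP BY category

Result:
  Clothing: min=290.42, max=1166.28
  Food: min=1122.47, max=1187.11
  Garden: min=1183.20, max=1183.20
  Media: min=1557.62, max=1948.64
  Toys: min=1154.09, max=1889.57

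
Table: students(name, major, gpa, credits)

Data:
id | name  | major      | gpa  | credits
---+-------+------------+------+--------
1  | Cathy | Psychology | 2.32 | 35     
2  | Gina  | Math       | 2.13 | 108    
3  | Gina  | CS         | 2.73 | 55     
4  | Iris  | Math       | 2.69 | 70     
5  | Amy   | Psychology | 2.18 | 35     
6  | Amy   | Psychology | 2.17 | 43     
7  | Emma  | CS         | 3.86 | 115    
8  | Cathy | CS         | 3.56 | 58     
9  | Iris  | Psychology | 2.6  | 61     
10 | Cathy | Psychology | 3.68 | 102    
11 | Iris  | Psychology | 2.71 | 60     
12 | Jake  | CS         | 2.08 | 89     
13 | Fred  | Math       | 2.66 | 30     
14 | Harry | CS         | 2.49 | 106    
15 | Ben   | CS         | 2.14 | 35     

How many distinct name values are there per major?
SELECT major, COUNT(DISTINCT name)
FROM students
GROUP BY major

Result:
  CS: 6 distinct
  Math: 3 distinct
  Psychology: 3 distinct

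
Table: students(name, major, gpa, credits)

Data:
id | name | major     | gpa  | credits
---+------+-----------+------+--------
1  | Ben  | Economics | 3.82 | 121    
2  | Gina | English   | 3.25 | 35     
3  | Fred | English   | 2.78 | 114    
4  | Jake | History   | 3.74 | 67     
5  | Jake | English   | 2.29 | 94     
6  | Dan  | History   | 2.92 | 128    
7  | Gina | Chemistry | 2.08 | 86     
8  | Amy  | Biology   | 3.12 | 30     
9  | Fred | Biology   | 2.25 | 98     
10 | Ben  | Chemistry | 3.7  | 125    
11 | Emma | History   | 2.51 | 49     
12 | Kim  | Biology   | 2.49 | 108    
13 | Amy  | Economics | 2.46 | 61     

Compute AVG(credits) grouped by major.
SELECT major, AVG(credits) as result
FROM students
GROUP BY major

Result:
  Biology: 78.67
  Chemistry: 105.50
  Economics: 91.00
  English: 81.00
  History: 81.33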